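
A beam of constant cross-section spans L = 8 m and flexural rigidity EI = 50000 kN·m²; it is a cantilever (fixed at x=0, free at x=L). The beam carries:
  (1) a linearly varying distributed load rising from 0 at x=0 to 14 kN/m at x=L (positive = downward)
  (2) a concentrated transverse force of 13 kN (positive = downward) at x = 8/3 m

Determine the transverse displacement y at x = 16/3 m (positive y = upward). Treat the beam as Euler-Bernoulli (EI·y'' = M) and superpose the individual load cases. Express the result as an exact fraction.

y(16/3) = -706256/11390625 m

Load 1 — triangular load w₀=14 kN/m (0→w₀ over full span):
  y_1 = (w₀Lx³/12-w₀L²x²/6-w₀x⁵/(120L))/EI = (14·8·(16/3)³/12-14·8²·(16/3)²/6-14·(16/3)⁵/(120·8))/50000 = -659456/11390625 m
Load 2 — point force P=13 kN at a=8/3 m (b=L-a=16/3):
  y_2 = -Pa²(3x-a)/(6EI)  [x>a] = -13·(8/3)²·(3·(16/3)-(8/3))/(6·50000) = -208/50625 m
Superposition: y = Σ y_i = -706256/11390625 m ≈ -0.062003 m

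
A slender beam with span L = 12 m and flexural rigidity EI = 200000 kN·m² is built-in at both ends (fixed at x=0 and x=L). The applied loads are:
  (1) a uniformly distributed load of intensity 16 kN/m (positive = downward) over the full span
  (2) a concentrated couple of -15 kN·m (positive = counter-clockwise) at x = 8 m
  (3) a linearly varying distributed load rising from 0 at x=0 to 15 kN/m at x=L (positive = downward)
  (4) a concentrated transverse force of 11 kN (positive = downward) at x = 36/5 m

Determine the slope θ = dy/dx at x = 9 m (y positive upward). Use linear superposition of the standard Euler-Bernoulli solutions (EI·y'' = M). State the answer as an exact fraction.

Load 1 — uniform load w=16 kN/m over full span:
  θ_1 = -wx(L-x)(L-2x)/(12EI) = -16·9·(12-9)·(12-2·9)/(12·200000) = 27/25000 rad
Load 2 — applied couple M₀=-15 kN·m at a=8 m (b=L-a=4):
  θ_2 = (R_Ax²/2 - M_Ax - M₀(x-a))/EI  [x>a] with R_A=-5/3, M_A=-5 = ((-5/3)·9²/2 - (-5)·9 - (-15)·(9-8))/200000 = -3/80000 rad
Load 3 — triangular load w₀=15 kN/m (0→w₀ over full span):
  θ_3 = -w₀(2x(L-x)(L-2x)(x+2L)+x²(L-x)²)/(120LEI) = -15·(2·9·(12-9)·(12-2·9)·(9+2·12)+9²·(12-9)²)/(120·12·200000) = 3321/6400000 rad
Load 4 — point force P=11 kN at a=36/5 m (b=L-a=24/5):
  θ_4 = Pa²(L-x)(2bL-(3b+a)(L-x))/(2L³EI)  [x>a] = 11·(36/5)²·(12-9)·(2·(24/5)·12-(3·(24/5)+(36/5))·(12-9))/(2·12³·200000) = 6237/50000000 rad
Superposition: θ = Σ θ_i = 1348917/800000000 rad ≈ 0.001686 rad

θ(9) = 1348917/800000000 rad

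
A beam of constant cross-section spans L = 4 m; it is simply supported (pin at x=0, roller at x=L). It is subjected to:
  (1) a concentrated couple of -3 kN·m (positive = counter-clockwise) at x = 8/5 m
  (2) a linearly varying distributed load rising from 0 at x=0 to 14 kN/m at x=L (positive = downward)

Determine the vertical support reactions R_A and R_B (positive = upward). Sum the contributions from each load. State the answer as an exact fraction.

R_A = 103/12 kN, R_B = 233/12 kN

Load 1 — applied couple M₀=-3 kN·m at a=8/5 m (b=L-a=12/5):
  R_A = M₀/L = (-3)/4 = -3/4 kN
  R_B = -M₀/L = -(-3)/4 = 3/4 kN
Load 2 — triangular load w₀=14 kN/m (0→w₀ over full span):
  R_A = w₀L/6 = 14·4/6 = 28/3 kN
  R_B = w₀L/3 = 14·4/3 = 56/3 kN
Superposition: R_A = 103/12 kN, R_B = 233/12 kN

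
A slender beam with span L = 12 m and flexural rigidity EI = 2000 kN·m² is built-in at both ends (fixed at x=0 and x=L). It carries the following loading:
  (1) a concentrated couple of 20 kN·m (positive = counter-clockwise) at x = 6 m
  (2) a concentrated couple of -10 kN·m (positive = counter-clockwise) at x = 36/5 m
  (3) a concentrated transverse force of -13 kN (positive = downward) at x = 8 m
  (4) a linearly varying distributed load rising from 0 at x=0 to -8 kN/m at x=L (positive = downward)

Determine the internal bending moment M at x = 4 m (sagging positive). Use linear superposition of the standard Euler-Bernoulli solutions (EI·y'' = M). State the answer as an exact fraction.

Load 1 — applied couple M₀=20 kN·m at a=6 m (b=L-a=6):
  M_1 = R_Ax - M_A  [x≤a] with R_A=5/2, M_A=5 = (5/2)·4 - 5 = 5 kN·m
Load 2 — applied couple M₀=-10 kN·m at a=36/5 m (b=L-a=24/5):
  M_2 = R_Ax - M_A  [x≤a] with R_A=-6/5, M_A=-16/5 = (-6/5)·4 - (-16/5) = -8/5 kN·m
Load 3 — point force P=-13 kN at a=8 m (b=L-a=4):
  M_3 = Pb²(3a+b)x/L³ - Pab²/L²  [x≤a] = (-13)·4²·(3·8+4)·4/12³ - (-13)·8·4²/12² = -52/27 kN·m
Load 4 — triangular load w₀=-8 kN/m (0→w₀ over full span):
  M_4 = 3w₀Lx/20 - w₀L²/30 - w₀x³/(6L) = 3·(-8)·12·4/20 - (-8)·12²/30 - (-8)·4³/(6·12) = -544/45 kN·m
Superposition: M = Σ M_i = -1433/135 kN·m ≈ -10.614815 kN·m

M(4) = -1433/135 kN·m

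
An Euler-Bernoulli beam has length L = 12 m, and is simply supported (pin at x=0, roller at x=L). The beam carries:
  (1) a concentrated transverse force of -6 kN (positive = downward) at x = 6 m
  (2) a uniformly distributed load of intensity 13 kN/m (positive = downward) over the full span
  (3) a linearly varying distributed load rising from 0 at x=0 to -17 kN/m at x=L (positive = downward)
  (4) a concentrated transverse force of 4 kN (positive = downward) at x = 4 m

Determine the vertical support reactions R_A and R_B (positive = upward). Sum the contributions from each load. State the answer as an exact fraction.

Load 1 — point force P=-6 kN at a=6 m (b=L-a=6):
  R_A = Pb/L = (-6)·6/12 = -3 kN
  R_B = Pa/L = (-6)·6/12 = -3 kN
Load 2 — uniform load w=13 kN/m over full span:
  R_A = wL/2 = 13·12/2 = 78 kN
  R_B = wL/2 = 13·12/2 = 78 kN
Load 3 — triangular load w₀=-17 kN/m (0→w₀ over full span):
  R_A = w₀L/6 = (-17)·12/6 = -34 kN
  R_B = w₀L/3 = (-17)·12/3 = -68 kN
Load 4 — point force P=4 kN at a=4 m (b=L-a=8):
  R_A = Pb/L = 4·8/12 = 8/3 kN
  R_B = Pa/L = 4·4/12 = 4/3 kN
Superposition: R_A = 131/3 kN, R_B = 25/3 kN

R_A = 131/3 kN, R_B = 25/3 kN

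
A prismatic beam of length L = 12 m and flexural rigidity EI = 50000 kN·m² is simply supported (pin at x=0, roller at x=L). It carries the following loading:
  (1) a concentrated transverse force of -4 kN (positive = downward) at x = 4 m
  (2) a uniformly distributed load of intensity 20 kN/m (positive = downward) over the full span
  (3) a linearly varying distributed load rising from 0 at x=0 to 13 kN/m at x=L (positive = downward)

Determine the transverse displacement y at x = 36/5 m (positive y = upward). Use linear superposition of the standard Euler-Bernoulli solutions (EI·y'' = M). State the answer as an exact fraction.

Load 1 — point force P=-4 kN at a=4 m (b=L-a=8):
  y_1 = -Pa(L-x)(2Lx-a²-x²)/(6LEI)  [x>a] = -(-4)·4·(12-(36/5))·(2·12·(36/5)-4²-(36/5)²)/(6·12·50000) = 2624/1171875 m
Load 2 — uniform load w=20 kN/m over full span:
  y_2 = -wx(L³-2Lx²+x³)/(24EI) = -20·(36/5)·(12³-2·12·(36/5)²+(36/5)³)/(24·50000) = -40176/390625 m
Load 3 — triangular load w₀=13 kN/m (0→w₀ over full span):
  y_3 = -w₀x(7L⁴-10L²x²+3x⁴)/(360LEI) = -13·(36/5)·(7·12⁴-10·12²·(36/5)²+3·(36/5)⁴)/(360·12·50000) = -1662336/48828125 m
Superposition: y = Σ y_i = -19725008/146484375 m ≈ -0.134656 m

y(36/5) = -19725008/146484375 m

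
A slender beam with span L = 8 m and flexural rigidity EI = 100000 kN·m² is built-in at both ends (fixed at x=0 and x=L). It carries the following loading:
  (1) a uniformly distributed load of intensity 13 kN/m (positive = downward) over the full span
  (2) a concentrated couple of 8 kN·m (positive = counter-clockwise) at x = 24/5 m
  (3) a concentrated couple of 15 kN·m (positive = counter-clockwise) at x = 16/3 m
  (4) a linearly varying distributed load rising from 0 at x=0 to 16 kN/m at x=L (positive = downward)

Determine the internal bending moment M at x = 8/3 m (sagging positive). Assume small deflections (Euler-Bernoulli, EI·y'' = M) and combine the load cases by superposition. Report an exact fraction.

M(8/3) = 74527/2025 kN·m

Load 1 — uniform load w=13 kN/m over full span:
  M_1 = wLx/2 - wL²/12 - wx²/2 = 13·8·(8/3)/2 - 13·8²/12 - 13·(8/3)²/2 = 208/9 kN·m
Load 2 — applied couple M₀=8 kN·m at a=24/5 m (b=L-a=16/5):
  M_2 = R_Ax - M_A  [x≤a] with R_A=36/25, M_A=64/25 = (36/25)·(8/3) - (64/25) = 32/25 kN·m
Load 3 — applied couple M₀=15 kN·m at a=16/3 m (b=L-a=8/3):
  M_3 = R_Ax - M_A  [x≤a] with R_A=5/2, M_A=5 = (5/2)·(8/3) - 5 = 5/3 kN·m
Load 4 — triangular load w₀=16 kN/m (0→w₀ over full span):
  M_4 = 3w₀Lx/20 - w₀L²/30 - w₀x³/(6L) = 3·16·8·(8/3)/20 - 16·8²/30 - 16·(8/3)³/(6·8) = 4352/405 kN·m
Superposition: M = Σ M_i = 74527/2025 kN·m ≈ 36.803457 kN·m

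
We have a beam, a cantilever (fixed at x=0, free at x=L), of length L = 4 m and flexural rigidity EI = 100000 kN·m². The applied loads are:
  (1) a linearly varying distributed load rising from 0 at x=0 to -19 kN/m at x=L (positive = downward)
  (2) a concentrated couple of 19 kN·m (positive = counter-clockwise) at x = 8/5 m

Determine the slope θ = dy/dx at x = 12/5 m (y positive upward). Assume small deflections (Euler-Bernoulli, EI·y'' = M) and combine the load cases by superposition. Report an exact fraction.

θ(12/5) = 6669/3906250 rad

Load 1 — triangular load w₀=-19 kN/m (0→w₀ over full span):
  θ_1 = (w₀Lx²/4-w₀L²x/3-w₀x⁴/(24L))/EI = ((-19)·4·(12/5)²/4-(-19)·4²·(12/5)/3-(-19)·(12/5)⁴/(24·4))/100000 = 10963/7812500 rad
Load 2 — applied couple M₀=19 kN·m at a=8/5 m (b=L-a=12/5):
  θ_2 = M₀a/EI  [x>a] = 19·(8/5)/100000 = 19/62500 rad
Superposition: θ = Σ θ_i = 6669/3906250 rad ≈ 0.001707 rad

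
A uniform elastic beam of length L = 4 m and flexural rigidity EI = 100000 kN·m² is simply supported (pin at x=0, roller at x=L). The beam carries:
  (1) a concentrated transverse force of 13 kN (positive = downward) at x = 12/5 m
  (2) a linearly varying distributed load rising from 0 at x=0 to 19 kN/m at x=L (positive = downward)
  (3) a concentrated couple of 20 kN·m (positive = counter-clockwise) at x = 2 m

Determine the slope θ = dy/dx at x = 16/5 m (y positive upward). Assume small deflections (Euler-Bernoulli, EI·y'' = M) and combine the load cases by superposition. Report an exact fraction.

θ(16/5) = 83077/281250000 rad

Load 1 — point force P=13 kN at a=12/5 m (b=L-a=8/5):
  θ_1 = -Pa(2L²-6Lx+3x²+a²)/(6LEI)  [x>a] = -13·(12/5)·(2·4²-6·4·(16/5)+3·(16/5)²+(12/5)²)/(6·4·100000) = 169/1562500 rad
Load 2 — triangular load w₀=19 kN/m (0→w₀ over full span):
  θ_2 = -w₀(7L⁴-30L²x²+15x⁴)/(360LEI) = -19·(7·4⁴-30·4²·(16/5)²+15·(16/5)⁴)/(360·4·100000) = 14383/70312500 rad
Load 3 — applied couple M₀=20 kN·m at a=2 m (b=L-a=2):
  θ_3 = (M₀x²/(2L)-M₀(x-a)+C₁)/EI  [x>a] with C₁=M₀(3b²-L²)/(6L)=-10/3 = (20·(16/5)²/(2·4)-20·((16/5)-2)+(-10/3))/100000 = -13/750000 rad
Superposition: θ = Σ θ_i = 83077/281250000 rad ≈ 0.000295 rad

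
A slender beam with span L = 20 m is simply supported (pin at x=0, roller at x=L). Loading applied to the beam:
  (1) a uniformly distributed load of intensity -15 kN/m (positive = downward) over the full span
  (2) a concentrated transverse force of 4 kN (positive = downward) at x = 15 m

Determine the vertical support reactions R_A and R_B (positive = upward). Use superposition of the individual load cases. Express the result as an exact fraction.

Load 1 — uniform load w=-15 kN/m over full span:
  R_A = wL/2 = (-15)·20/2 = -150 kN
  R_B = wL/2 = (-15)·20/2 = -150 kN
Load 2 — point force P=4 kN at a=15 m (b=L-a=5):
  R_A = Pb/L = 4·5/20 = 1 kN
  R_B = Pa/L = 4·15/20 = 3 kN
Superposition: R_A = -149 kN, R_B = -147 kN

R_A = -149 kN, R_B = -147 kN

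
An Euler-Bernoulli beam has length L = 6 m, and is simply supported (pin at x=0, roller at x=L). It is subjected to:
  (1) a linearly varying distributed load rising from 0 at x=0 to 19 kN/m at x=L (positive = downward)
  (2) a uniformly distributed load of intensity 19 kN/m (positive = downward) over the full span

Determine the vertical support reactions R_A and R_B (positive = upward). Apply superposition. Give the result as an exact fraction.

Load 1 — triangular load w₀=19 kN/m (0→w₀ over full span):
  R_A = w₀L/6 = 19·6/6 = 19 kN
  R_B = w₀L/3 = 19·6/3 = 38 kN
Load 2 — uniform load w=19 kN/m over full span:
  R_A = wL/2 = 19·6/2 = 57 kN
  R_B = wL/2 = 19·6/2 = 57 kN
Superposition: R_A = 76 kN, R_B = 95 kN

R_A = 76 kN, R_B = 95 kN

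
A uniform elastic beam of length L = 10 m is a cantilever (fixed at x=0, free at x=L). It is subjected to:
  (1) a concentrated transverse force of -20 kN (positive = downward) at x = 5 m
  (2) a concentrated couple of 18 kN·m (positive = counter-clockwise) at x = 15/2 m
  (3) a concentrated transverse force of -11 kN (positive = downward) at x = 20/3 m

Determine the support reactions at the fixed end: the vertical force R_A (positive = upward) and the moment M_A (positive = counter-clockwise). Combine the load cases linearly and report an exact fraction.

R_A = -31 kN, M_A = -574/3 kN·m

Load 1 — point force P=-20 kN at a=5 m (b=L-a=5):
  R_A = P = (-20) = -20 kN
  M_A = Pa = (-20)·5 = -100 kN·m
Load 2 — applied couple M₀=18 kN·m at a=15/2 m (b=L-a=5/2):
  R_A = 0 kN
  M_A = -M₀ = -18 kN·m
Load 3 — point force P=-11 kN at a=20/3 m (b=L-a=10/3):
  R_A = P = (-11) = -11 kN
  M_A = Pa = (-11)·(20/3) = -220/3 kN·m
Superposition: R_A = -31 kN, M_A = -574/3 kN·m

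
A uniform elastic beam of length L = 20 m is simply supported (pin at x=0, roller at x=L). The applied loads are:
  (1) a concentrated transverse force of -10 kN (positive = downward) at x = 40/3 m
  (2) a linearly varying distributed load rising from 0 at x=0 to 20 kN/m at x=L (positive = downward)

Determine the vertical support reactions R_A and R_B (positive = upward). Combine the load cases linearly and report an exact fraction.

Load 1 — point force P=-10 kN at a=40/3 m (b=L-a=20/3):
  R_A = Pb/L = (-10)·(20/3)/20 = -10/3 kN
  R_B = Pa/L = (-10)·(40/3)/20 = -20/3 kN
Load 2 — triangular load w₀=20 kN/m (0→w₀ over full span):
  R_A = w₀L/6 = 20·20/6 = 200/3 kN
  R_B = w₀L/3 = 20·20/3 = 400/3 kN
Superposition: R_A = 190/3 kN, R_B = 380/3 kN

R_A = 190/3 kN, R_B = 380/3 kN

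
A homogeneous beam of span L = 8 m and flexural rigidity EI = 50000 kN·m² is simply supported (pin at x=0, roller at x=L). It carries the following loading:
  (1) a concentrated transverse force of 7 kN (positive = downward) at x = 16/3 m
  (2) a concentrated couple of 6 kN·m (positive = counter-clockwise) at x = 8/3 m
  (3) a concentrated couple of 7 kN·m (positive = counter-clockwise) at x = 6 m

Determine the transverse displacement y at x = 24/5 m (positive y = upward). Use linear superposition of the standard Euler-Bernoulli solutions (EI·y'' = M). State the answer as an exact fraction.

y(24/5) = -23789/16875000 m

Load 1 — point force P=7 kN at a=16/3 m (b=L-a=8/3):
  y_1 = -Pbx(L²-b²-x²)/(6LEI)  [x≤a] = -7·(8/3)·(24/5)·(8²-(8/3)²-(24/5)²)/(6·8·50000) = -13328/10546875 m
Load 2 — applied couple M₀=6 kN·m at a=8/3 m (b=L-a=16/3):
  y_2 = (M₀x³/(6L)-M₀(x-a)²/2+C₁x)/EI  [x>a] with C₁=M₀(3b²-L²)/(6L)=8/3 = (6·(24/5)³/(6·8)-6·((24/5)-(8/3))²/2+(8/3)·(24/5))/50000 = 304/1171875 m
Load 3 — applied couple M₀=7 kN·m at a=6 m (b=L-a=2):
  y_3 = (M₀x³/(6L)+C₁x)/EI  [x≤a] with C₁=M₀(3b²-L²)/(6L)=-91/12 = (7·(24/5)³/(6·8)+(-91/12)·(24/5))/50000 = -1267/3125000 m
Superposition: y = Σ y_i = -23789/16875000 m ≈ -0.001410 m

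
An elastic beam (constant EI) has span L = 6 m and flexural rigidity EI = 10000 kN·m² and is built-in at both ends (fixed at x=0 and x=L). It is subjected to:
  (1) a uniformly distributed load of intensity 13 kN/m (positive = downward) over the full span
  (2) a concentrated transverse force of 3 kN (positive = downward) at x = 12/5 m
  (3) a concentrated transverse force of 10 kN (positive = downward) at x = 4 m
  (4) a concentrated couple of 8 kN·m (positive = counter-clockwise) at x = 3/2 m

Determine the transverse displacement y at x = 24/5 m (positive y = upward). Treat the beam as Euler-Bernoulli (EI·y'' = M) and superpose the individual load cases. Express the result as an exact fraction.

Load 1 — uniform load w=13 kN/m over full span:
  y_1 = -wx²(L-x)²/(24EI) = -13·(24/5)²·(6-(24/5))²/(24·10000) = -702/390625 m
Load 2 — point force P=3 kN at a=12/5 m (b=L-a=18/5):
  y_2 = -Pa²(L-x)²(3bL-(3b+a)(L-x))/(6L³EI)  [x>a] = -3·(12/5)²·(6-(24/5))²·(3·(18/5)·6-(3·(18/5)+(12/5))·(6-(24/5)))/(6·6³·10000) = -918/9765625 m
Load 3 — point force P=10 kN at a=4 m (b=L-a=2):
  y_3 = -Pa²(L-x)²(3bL-(3b+a)(L-x))/(6L³EI)  [x>a] = -10·4²·(6-(24/5))²·(3·2·6-(3·2+4)·(6-(24/5)))/(6·6³·10000) = -4/9375 m
Load 4 — applied couple M₀=8 kN·m at a=3/2 m (b=L-a=9/2):
  y_4 = (R_Ax³/6 - M_Ax²/2 - M₀(x-a)²/2)/EI  [x>a] with R_A=3/2, M_A=-3/2 = ((3/2)·(24/5)³/6 - (-3/2)·(24/5)²/2 - 8·((24/5)-(3/2))²/2)/10000 = 171/1250000 m
Superposition: y = Σ y_i = -1022339/468750000 m ≈ -0.002181 m

y(24/5) = -1022339/468750000 m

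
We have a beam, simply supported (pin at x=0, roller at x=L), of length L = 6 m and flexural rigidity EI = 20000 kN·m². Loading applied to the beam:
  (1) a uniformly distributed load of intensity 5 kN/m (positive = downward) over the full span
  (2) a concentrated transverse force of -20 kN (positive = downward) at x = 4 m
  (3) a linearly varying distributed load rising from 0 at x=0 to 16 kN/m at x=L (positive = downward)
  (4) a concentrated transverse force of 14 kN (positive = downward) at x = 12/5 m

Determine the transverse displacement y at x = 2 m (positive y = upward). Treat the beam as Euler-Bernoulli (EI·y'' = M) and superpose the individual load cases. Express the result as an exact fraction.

Load 1 — uniform load w=5 kN/m over full span:
  y_1 = -wx(L³-2Lx²+x³)/(24EI) = -5·2·(6³-2·6·2²+2³)/(24·20000) = -11/3000 m
Load 2 — point force P=-20 kN at a=4 m (b=L-a=2):
  y_2 = -Pbx(L²-b²-x²)/(6LEI)  [x≤a] = -(-20)·2·2·(6²-2²-2²)/(6·6·20000) = 7/2250 m
Load 3 — triangular load w₀=16 kN/m (0→w₀ over full span):
  y_3 = -w₀x(7L⁴-10L²x²+3x⁴)/(360LEI) = -16·2·(7·6⁴-10·6²·2²+3·2⁴)/(360·6·20000) = -32/5625 m
Load 4 — point force P=14 kN at a=12/5 m (b=L-a=18/5):
  y_4 = -Pbx(L²-b²-x²)/(6LEI)  [x≤a] = -14·(18/5)·2·(6²-(18/5)²-2²)/(6·6·20000) = -833/312500 m
Superposition: y = Σ y_i = -50119/5625000 m ≈ -0.008910 m

y(2) = -50119/5625000 m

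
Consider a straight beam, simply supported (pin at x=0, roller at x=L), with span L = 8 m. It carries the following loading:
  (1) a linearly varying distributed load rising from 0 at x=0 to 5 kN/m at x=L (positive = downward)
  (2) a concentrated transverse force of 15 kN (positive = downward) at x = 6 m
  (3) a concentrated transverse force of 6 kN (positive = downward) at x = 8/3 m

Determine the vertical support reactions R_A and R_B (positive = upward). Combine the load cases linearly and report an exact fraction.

R_A = 173/12 kN, R_B = 319/12 kN

Load 1 — triangular load w₀=5 kN/m (0→w₀ over full span):
  R_A = w₀L/6 = 5·8/6 = 20/3 kN
  R_B = w₀L/3 = 5·8/3 = 40/3 kN
Load 2 — point force P=15 kN at a=6 m (b=L-a=2):
  R_A = Pb/L = 15·2/8 = 15/4 kN
  R_B = Pa/L = 15·6/8 = 45/4 kN
Load 3 — point force P=6 kN at a=8/3 m (b=L-a=16/3):
  R_A = Pb/L = 6·(16/3)/8 = 4 kN
  R_B = Pa/L = 6·(8/3)/8 = 2 kN
Superposition: R_A = 173/12 kN, R_B = 319/12 kN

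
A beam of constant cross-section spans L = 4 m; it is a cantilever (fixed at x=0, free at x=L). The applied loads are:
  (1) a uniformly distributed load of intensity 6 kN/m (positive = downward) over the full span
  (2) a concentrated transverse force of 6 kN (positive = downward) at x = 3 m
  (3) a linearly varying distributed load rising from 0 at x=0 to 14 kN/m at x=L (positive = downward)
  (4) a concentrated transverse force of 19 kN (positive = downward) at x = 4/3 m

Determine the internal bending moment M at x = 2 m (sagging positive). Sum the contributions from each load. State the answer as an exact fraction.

Load 1 — uniform load w=6 kN/m over full span:
  M_1 = -w(L-x)²/2 = -6·(4-2)²/2 = -12 kN·m
Load 2 — point force P=6 kN at a=3 m (b=L-a=1):
  M_2 = -P(a-x)  [x≤a] = -6·(3-2) = -6 kN·m
Load 3 — triangular load w₀=14 kN/m (0→w₀ over full span):
  M_3 = w₀Lx/2 - w₀L²/3 - w₀x³/(6L) = 14·4·2/2 - 14·4²/3 - 14·2³/(6·4) = -70/3 kN·m
Load 4 — point force P=19 kN at a=4/3 m (b=L-a=8/3):
  M_4 = 0  [x>a] = 0 kN·m
Superposition: M = Σ M_i = -124/3 kN·m ≈ -41.333333 kN·m

M(2) = -124/3 kN·m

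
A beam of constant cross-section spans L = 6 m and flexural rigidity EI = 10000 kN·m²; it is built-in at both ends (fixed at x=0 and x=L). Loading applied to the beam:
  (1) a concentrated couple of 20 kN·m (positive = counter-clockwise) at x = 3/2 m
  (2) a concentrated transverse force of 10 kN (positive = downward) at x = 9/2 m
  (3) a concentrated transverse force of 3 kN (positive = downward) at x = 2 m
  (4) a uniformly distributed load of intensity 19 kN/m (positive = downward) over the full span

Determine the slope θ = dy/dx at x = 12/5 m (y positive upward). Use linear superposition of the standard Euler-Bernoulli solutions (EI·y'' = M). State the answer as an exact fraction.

Load 1 — applied couple M₀=20 kN·m at a=3/2 m (b=L-a=9/2):
  θ_1 = (R_Ax²/2 - M_Ax - M₀(x-a))/EI  [x>a] with R_A=15/4, M_A=-15/4 = ((15/4)·(12/5)²/2 - (-15/4)·(12/5) - 20·((12/5)-(3/2)))/10000 = 9/50000 rad
Load 2 — point force P=10 kN at a=9/2 m (b=L-a=3/2):
  θ_2 = -Pb²x(2aL-(3a+b)x)/(2L³EI)  [x≤a] = -10·(3/2)²·(12/5)·(2·(9/2)·6-(3·(9/2)+(3/2))·(12/5))/(2·6³·10000) = -9/40000 rad
Load 3 — point force P=3 kN at a=2 m (b=L-a=4):
  θ_3 = Pa²(L-x)(2bL-(3b+a)(L-x))/(2L³EI)  [x>a] = 3·2²·(6-(12/5))·(2·4·6-(3·4+2)·(6-(12/5)))/(2·6³·10000) = -3/125000 rad
Load 4 — uniform load w=19 kN/m over full span:
  θ_4 = -wx(L-x)(L-2x)/(12EI) = -19·(12/5)·(6-(12/5))·(6-2·(12/5))/(12·10000) = -513/312500 rad
Superposition: θ = Σ θ_i = -8553/5000000 rad ≈ -0.001711 rad

θ(12/5) = -8553/5000000 rad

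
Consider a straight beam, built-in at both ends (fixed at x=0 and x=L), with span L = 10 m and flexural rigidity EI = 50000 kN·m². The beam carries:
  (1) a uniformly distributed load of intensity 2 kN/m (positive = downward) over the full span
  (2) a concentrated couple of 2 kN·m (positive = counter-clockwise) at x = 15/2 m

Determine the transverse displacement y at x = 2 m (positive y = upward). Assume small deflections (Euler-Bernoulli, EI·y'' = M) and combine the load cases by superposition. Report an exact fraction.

Load 1 — uniform load w=2 kN/m over full span:
  y_1 = -wx²(L-x)²/(24EI) = -2·2²·(10-2)²/(24·50000) = -4/9375 m
Load 2 — applied couple M₀=2 kN·m at a=15/2 m (b=L-a=5/2):
  y_2 = (R_Ax³/6 - M_Ax²/2)/EI  [x≤a] with R_A=9/40, M_A=5/8 = ((9/40)·2³/6 - (5/8)·2²/2)/50000 = -19/1000000 m
Superposition: y = Σ y_i = -1337/3000000 m ≈ -0.000446 m

y(2) = -1337/3000000 m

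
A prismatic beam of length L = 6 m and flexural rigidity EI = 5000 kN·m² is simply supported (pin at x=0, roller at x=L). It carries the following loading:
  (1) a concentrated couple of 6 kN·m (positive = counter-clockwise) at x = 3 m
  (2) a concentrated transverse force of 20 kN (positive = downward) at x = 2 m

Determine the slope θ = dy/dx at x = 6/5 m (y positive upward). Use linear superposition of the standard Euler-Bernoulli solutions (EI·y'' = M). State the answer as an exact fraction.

θ(6/5) = -16031/2250000 rad

Load 1 — applied couple M₀=6 kN·m at a=3 m (b=L-a=3):
  θ_1 = (M₀x²/(2L)+C₁)/EI  [x≤a] with C₁=M₀(3b²-L²)/(6L)=-3/2 = (6·(6/5)²/(2·6)+(-3/2))/5000 = -39/250000 rad
Load 2 — point force P=20 kN at a=2 m (b=L-a=4):
  θ_2 = -Pb(L²-b²-3x²)/(6LEI)  [x≤a] = -20·4·(6²-4²-3·(6/5)²)/(6·6·5000) = -196/28125 rad
Superposition: θ = Σ θ_i = -16031/2250000 rad ≈ -0.007125 rad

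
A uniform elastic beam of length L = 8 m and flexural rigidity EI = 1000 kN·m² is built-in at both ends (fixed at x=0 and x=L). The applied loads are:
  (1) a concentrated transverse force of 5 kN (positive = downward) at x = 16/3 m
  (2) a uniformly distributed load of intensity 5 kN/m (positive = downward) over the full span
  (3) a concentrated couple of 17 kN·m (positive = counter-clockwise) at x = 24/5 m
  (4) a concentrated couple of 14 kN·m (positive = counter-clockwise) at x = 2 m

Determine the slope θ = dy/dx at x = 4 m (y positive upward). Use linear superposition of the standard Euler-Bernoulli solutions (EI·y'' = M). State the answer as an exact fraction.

Load 1 — point force P=5 kN at a=16/3 m (b=L-a=8/3):
  θ_1 = -Pb²x(2aL-(3a+b)x)/(2L³EI)  [x≤a] = -5·(8/3)²·4·(2·(16/3)·8-(3·(16/3)+(8/3))·4)/(2·8³·1000) = -1/675 rad
Load 2 — uniform load w=5 kN/m over full span:
  θ_2 = -wx(L-x)(L-2x)/(12EI) = -5·4·(8-4)·(8-2·4)/(12·1000) = 0 rad
Load 3 — applied couple M₀=17 kN·m at a=24/5 m (b=L-a=16/5):
  θ_3 = (R_Ax²/2 - M_Ax)/EI  [x≤a] with R_A=153/50, M_A=136/25 = ((153/50)·4²/2 - (136/25)·4)/1000 = 17/6250 rad
Load 4 — applied couple M₀=14 kN·m at a=2 m (b=L-a=6):
  θ_4 = (R_Ax²/2 - M_Ax - M₀(x-a))/EI  [x>a] with R_A=63/32, M_A=-21/8 = ((63/32)·4²/2 - (-21/8)·4 - 14·(4-2))/1000 = -7/4000 rad
Superposition: θ = Σ θ_i = -1381/2700000 rad ≈ -0.000511 rad

θ(4) = -1381/2700000 rad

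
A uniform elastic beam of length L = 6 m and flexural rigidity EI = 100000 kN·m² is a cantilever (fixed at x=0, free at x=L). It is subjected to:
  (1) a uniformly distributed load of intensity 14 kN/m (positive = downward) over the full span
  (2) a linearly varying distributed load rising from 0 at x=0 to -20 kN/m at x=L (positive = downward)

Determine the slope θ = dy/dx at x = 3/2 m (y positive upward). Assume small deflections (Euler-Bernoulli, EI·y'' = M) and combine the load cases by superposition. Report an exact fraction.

θ(3/2) = 117/6400000 rad

Load 1 — uniform load w=14 kN/m over full span:
  θ_1 = -wx(x²-3Lx+3L²)/(6EI) = -14·(3/2)·((3/2)²-3·6·(3/2)+3·6²)/(6·100000) = -2331/800000 rad
Load 2 — triangular load w₀=-20 kN/m (0→w₀ over full span):
  θ_2 = (w₀Lx²/4-w₀L²x/3-w₀x⁴/(24L))/EI = ((-20)·6·(3/2)²/4-(-20)·6²·(3/2)/3-(-20)·(3/2)⁴/(24·6))/100000 = 3753/1280000 rad
Superposition: θ = Σ θ_i = 117/6400000 rad ≈ 0.000018 rad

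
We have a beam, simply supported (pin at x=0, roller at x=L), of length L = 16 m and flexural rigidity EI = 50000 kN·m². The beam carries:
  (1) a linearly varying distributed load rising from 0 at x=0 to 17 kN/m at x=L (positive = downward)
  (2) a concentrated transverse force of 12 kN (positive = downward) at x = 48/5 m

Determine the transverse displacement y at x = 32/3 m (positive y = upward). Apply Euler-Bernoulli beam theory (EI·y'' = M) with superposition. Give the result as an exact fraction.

Load 1 — triangular load w₀=17 kN/m (0→w₀ over full span):
  y_1 = -w₀x(7L⁴-10L²x²+3x⁴)/(360LEI) = -17·(32/3)·(7·16⁴-10·16²·(32/3)²+3·(32/3)⁴)/(360·16·50000) = -295936/2278125 m
Load 2 — point force P=12 kN at a=48/5 m (b=L-a=32/5):
  y_2 = -Pa(L-x)(2Lx-a²-x²)/(6LEI)  [x>a] = -12·(48/5)·(16-(32/3))·(2·16·(32/3)-(48/5)²-(32/3)²)/(6·16·50000) = -60928/3515625 m
Superposition: y = Σ y_i = -41927168/284765625 m ≈ -0.147234 m

y(32/3) = -41927168/284765625 m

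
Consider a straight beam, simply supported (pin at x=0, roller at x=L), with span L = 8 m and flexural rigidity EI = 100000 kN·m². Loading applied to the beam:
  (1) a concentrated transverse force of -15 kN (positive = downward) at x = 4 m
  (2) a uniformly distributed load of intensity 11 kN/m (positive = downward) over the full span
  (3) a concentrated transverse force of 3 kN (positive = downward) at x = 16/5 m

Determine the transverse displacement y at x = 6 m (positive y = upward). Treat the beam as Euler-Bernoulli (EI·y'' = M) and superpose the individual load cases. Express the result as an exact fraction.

y(6) = -10247/3125000 m

Load 1 — point force P=-15 kN at a=4 m (b=L-a=4):
  y_1 = -Pa(L-x)(2Lx-a²-x²)/(6LEI)  [x>a] = -(-15)·4·(8-6)·(2·8·6-4²-6²)/(6·8·100000) = 11/10000 m
Load 2 — uniform load w=11 kN/m over full span:
  y_2 = -wx(L³-2Lx²+x³)/(24EI) = -11·6·(8³-2·8·6²+6³)/(24·100000) = -209/50000 m
Load 3 — point force P=3 kN at a=16/5 m (b=L-a=24/5):
  y_3 = -Pa(L-x)(2Lx-a²-x²)/(6LEI)  [x>a] = -3·(16/5)·(8-6)·(2·8·6-(16/5)²-6²)/(6·8·100000) = -311/1562500 m
Superposition: y = Σ y_i = -10247/3125000 m ≈ -0.003279 m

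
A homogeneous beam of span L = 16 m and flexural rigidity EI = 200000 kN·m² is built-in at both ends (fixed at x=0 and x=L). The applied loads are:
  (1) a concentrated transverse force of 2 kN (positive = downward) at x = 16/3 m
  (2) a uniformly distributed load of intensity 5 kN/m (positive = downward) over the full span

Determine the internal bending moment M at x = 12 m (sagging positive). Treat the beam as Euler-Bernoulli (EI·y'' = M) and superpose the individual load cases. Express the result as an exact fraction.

Load 1 — point force P=2 kN at a=16/3 m (b=L-a=32/3):
  M_1 = Pa²(a+3b)(L-x)/L³ - Pa²b/L²  [x>a] = 2·(16/3)²·((16/3)+3·(32/3))·(16-12)/16³ - 2·(16/3)²·(32/3)/16² = -8/27 kN·m
Load 2 — uniform load w=5 kN/m over full span:
  M_2 = wLx/2 - wL²/12 - wx²/2 = 5·16·12/2 - 5·16²/12 - 5·12²/2 = 40/3 kN·m
Superposition: M = Σ M_i = 352/27 kN·m ≈ 13.037037 kN·m

M(12) = 352/27 kN·m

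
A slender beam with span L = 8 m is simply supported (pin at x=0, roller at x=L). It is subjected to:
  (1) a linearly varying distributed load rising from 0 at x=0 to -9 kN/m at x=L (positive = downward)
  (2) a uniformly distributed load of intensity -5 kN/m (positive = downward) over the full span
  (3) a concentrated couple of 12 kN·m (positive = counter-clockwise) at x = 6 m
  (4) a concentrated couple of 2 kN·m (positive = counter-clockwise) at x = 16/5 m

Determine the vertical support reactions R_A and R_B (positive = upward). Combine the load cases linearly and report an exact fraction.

R_A = -121/4 kN, R_B = -183/4 kN

Load 1 — triangular load w₀=-9 kN/m (0→w₀ over full span):
  R_A = w₀L/6 = (-9)·8/6 = -12 kN
  R_B = w₀L/3 = (-9)·8/3 = -24 kN
Load 2 — uniform load w=-5 kN/m over full span:
  R_A = wL/2 = (-5)·8/2 = -20 kN
  R_B = wL/2 = (-5)·8/2 = -20 kN
Load 3 — applied couple M₀=12 kN·m at a=6 m (b=L-a=2):
  R_A = M₀/L = 12/8 = 3/2 kN
  R_B = -M₀/L = -12/8 = -3/2 kN
Load 4 — applied couple M₀=2 kN·m at a=16/5 m (b=L-a=24/5):
  R_A = M₀/L = 2/8 = 1/4 kN
  R_B = -M₀/L = -2/8 = -1/4 kN
Superposition: R_A = -121/4 kN, R_B = -183/4 kN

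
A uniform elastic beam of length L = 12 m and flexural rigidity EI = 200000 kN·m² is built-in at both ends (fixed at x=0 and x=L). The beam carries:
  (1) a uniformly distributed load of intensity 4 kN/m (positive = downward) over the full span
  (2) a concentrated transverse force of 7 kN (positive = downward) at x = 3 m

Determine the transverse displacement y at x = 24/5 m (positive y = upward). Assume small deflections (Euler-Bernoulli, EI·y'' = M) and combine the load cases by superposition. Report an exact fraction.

y(24/5) = -291357/250000000 m

Load 1 — uniform load w=4 kN/m over full span:
  y_1 = -wx²(L-x)²/(24EI) = -4·(24/5)²·(12-(24/5))²/(24·200000) = -1944/1953125 m
Load 2 — point force P=7 kN at a=3 m (b=L-a=9):
  y_2 = -Pa²(L-x)²(3bL-(3b+a)(L-x))/(6L³EI)  [x>a] = -7·3²·(12-(24/5))²·(3·9·12-(3·9+3)·(12-(24/5)))/(6·12³·200000) = -1701/10000000 m
Superposition: y = Σ y_i = -291357/250000000 m ≈ -0.001165 m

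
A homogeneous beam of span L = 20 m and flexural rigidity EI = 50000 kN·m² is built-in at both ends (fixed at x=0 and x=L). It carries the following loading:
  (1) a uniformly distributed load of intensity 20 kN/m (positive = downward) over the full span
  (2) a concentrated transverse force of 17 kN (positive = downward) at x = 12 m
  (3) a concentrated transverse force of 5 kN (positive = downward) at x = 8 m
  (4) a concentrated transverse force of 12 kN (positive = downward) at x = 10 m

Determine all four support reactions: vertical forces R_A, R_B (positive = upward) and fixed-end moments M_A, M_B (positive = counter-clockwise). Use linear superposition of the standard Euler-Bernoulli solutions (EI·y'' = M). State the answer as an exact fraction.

Load 1 — uniform load w=20 kN/m over full span:
  R_A = wL/2 = 20·20/2 = 200 kN
  M_A = wL²/12 = 20·20²/12 = 2000/3 kN·m
  R_B = wL/2 = 20·20/2 = 200 kN
  M_B = -wL²/12 = -20·20²/12 = -2000/3 kN·m
Load 2 — point force P=17 kN at a=12 m (b=L-a=8):
  R_A = Pb²(3a+b)/L³ = 17·8²·(3·12+8)/20³ = 748/125 kN
  M_A = Pab²/L² = 17·12·8²/20² = 816/25 kN·m
  R_B = Pa²(a+3b)/L³ = 17·12²·(12+3·8)/20³ = 1377/125 kN
  M_B = -Pa²b/L² = -17·12²·8/20² = -1224/25 kN·m
Load 3 — point force P=5 kN at a=8 m (b=L-a=12):
  R_A = Pb²(3a+b)/L³ = 5·12²·(3·8+12)/20³ = 81/25 kN
  M_A = Pab²/L² = 5·8·12²/20² = 72/5 kN·m
  R_B = Pa²(a+3b)/L³ = 5·8²·(8+3·12)/20³ = 44/25 kN
  M_B = -Pa²b/L² = -5·8²·12/20² = -48/5 kN·m
Load 4 — point force P=12 kN at a=10 m (b=L-a=10):
  R_A = Pb²(3a+b)/L³ = 12·10²·(3·10+10)/20³ = 6 kN
  M_A = Pab²/L² = 12·10·10²/20² = 30 kN·m
  R_B = Pa²(a+3b)/L³ = 12·10²·(10+3·10)/20³ = 6 kN
  M_B = -Pa²b/L² = -12·10²·10/20² = -30 kN·m
Superposition: R_A = 26903/125 kN, M_A = 55778/75 kN·m, R_B = 27347/125 kN, M_B = -56642/75 kN·m

R_A = 26903/125 kN, M_A = 55778/75 kN·m, R_B = 27347/125 kN, M_B = -56642/75 kN·m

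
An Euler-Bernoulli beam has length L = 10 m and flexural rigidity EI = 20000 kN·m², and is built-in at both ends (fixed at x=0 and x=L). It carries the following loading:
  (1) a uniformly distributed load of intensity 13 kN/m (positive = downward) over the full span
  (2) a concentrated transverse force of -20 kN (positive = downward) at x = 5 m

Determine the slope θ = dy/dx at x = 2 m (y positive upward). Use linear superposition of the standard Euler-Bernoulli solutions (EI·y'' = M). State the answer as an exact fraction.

Load 1 — uniform load w=13 kN/m over full span:
  θ_1 = -wx(L-x)(L-2x)/(12EI) = -13·2·(10-2)·(10-2·2)/(12·20000) = -13/2500 rad
Load 2 — point force P=-20 kN at a=5 m (b=L-a=5):
  θ_2 = -Pb²x(2aL-(3a+b)x)/(2L³EI)  [x≤a] = -(-20)·5²·2·(2·5·10-(3·5+5)·2)/(2·10³·20000) = 3/2000 rad
Superposition: θ = Σ θ_i = -37/10000 rad ≈ -0.003700 rad

θ(2) = -37/10000 rad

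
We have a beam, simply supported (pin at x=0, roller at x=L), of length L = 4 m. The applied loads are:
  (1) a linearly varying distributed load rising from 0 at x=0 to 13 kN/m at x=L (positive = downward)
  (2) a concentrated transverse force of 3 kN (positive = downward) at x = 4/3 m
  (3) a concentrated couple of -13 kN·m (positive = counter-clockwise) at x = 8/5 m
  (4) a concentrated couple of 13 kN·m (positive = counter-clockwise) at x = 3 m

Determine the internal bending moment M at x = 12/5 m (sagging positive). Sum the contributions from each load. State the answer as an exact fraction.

Load 1 — triangular load w₀=13 kN/m (0→w₀ over full span):
  M_1 = w₀Lx/6 - w₀x³/(6L) = 13·4·(12/5)/6 - 13·(12/5)³/(6·4) = 1664/125 kN·m
Load 2 — point force P=3 kN at a=4/3 m (b=L-a=8/3):
  M_2 = Pa(L-x)/L  [x>a] = 3·(4/3)·(4-(12/5))/4 = 8/5 kN·m
Load 3 — applied couple M₀=-13 kN·m at a=8/5 m (b=L-a=12/5):
  M_3 = M₀x/L - M₀  [x>a] = (-13)·(12/5)/4 - (-13) = 26/5 kN·m
Load 4 — applied couple M₀=13 kN·m at a=3 m (b=L-a=1):
  M_4 = M₀x/L  [x≤a] = 13·(12/5)/4 = 39/5 kN·m
Superposition: M = Σ M_i = 3489/125 kN·m ≈ 27.912000 kN·m

M(12/5) = 3489/125 kN·m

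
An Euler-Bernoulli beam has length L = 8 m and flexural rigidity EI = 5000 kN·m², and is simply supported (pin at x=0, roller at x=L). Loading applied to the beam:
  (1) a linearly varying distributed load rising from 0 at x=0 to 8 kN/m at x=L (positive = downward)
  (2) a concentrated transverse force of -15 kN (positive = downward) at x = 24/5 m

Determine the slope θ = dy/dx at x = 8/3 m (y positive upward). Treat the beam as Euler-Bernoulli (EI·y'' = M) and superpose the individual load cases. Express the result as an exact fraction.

θ(8/3) = -8656/3796875 rad

Load 1 — triangular load w₀=8 kN/m (0→w₀ over full span):
  θ_1 = -w₀(7L⁴-30L²x²+15x⁴)/(360LEI) = -8·(7·8⁴-30·8²·(8/3)²+15·(8/3)⁴)/(360·8·5000) = -6656/759375 rad
Load 2 — point force P=-15 kN at a=24/5 m (b=L-a=16/5):
  θ_2 = -Pb(L²-b²-3x²)/(6LEI)  [x≤a] = -(-15)·(16/5)·(8²-(16/5)²-3·(8/3)²)/(6·8·5000) = 304/46875 rad
Superposition: θ = Σ θ_i = -8656/3796875 rad ≈ -0.002280 rad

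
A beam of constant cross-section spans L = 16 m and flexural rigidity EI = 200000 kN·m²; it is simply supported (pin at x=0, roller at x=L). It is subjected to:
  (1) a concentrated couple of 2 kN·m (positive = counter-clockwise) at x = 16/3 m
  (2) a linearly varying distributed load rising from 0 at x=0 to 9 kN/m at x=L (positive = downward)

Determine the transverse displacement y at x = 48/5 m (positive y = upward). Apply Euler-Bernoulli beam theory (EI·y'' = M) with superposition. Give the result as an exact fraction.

Load 1 — applied couple M₀=2 kN·m at a=16/3 m (b=L-a=32/3):
  y_1 = (M₀x³/(6L)-M₀(x-a)²/2+C₁x)/EI  [x>a] with C₁=M₀(3b²-L²)/(6L)=16/9 = (2·(48/5)³/(6·16)-2·((48/5)-(16/3))²/2+(16/9)·(48/5))/200000 = 304/3515625 m
Load 2 — triangular load w₀=9 kN/m (0→w₀ over full span):
  y_2 = -w₀x(7L⁴-10L²x²+3x⁴)/(360LEI) = -9·(48/5)·(7·16⁴-10·16²·(48/5)²+3·(48/5)⁴)/(360·16·200000) = -909312/48828125 m
Superposition: y = Σ y_i = -8145808/439453125 m ≈ -0.018536 m

y(48/5) = -8145808/439453125 m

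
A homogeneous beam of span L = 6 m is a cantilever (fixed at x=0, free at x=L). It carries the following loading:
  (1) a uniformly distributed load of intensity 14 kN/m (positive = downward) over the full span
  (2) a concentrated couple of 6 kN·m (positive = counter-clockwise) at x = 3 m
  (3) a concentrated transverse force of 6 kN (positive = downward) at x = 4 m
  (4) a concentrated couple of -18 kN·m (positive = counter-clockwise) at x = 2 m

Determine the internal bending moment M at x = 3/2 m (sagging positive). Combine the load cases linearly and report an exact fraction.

Load 1 — uniform load w=14 kN/m over full span:
  M_1 = -w(L-x)²/2 = -14·(6-(3/2))²/2 = -567/4 kN·m
Load 2 — applied couple M₀=6 kN·m at a=3 m (b=L-a=3):
  M_2 = M₀  [x≤a] = 6 = 6 kN·m
Load 3 — point force P=6 kN at a=4 m (b=L-a=2):
  M_3 = -P(a-x)  [x≤a] = -6·(4-(3/2)) = -15 kN·m
Load 4 — applied couple M₀=-18 kN·m at a=2 m (b=L-a=4):
  M_4 = M₀  [x≤a] = (-18) = -18 kN·m
Superposition: M = Σ M_i = -675/4 kN·m ≈ -168.750000 kN·m

M(3/2) = -675/4 kN·m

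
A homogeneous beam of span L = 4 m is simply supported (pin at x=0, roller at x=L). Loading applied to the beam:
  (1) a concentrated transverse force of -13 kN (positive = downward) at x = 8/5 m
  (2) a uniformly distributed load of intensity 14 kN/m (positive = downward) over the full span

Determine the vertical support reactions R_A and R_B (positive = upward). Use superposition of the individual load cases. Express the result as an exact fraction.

Load 1 — point force P=-13 kN at a=8/5 m (b=L-a=12/5):
  R_A = Pb/L = (-13)·(12/5)/4 = -39/5 kN
  R_B = Pa/L = (-13)·(8/5)/4 = -26/5 kN
Load 2 — uniform load w=14 kN/m over full span:
  R_A = wL/2 = 14·4/2 = 28 kN
  R_B = wL/2 = 14·4/2 = 28 kN
Superposition: R_A = 101/5 kN, R_B = 114/5 kN

R_A = 101/5 kN, R_B = 114/5 kN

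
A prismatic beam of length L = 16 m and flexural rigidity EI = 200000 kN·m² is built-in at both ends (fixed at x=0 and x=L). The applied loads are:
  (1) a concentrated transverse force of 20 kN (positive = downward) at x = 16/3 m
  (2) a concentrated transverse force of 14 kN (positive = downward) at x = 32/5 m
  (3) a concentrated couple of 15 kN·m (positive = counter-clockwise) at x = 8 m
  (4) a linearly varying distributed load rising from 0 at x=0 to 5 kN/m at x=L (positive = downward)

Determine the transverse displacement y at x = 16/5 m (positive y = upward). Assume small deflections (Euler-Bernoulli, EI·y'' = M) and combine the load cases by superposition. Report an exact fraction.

Load 1 — point force P=20 kN at a=16/3 m (b=L-a=32/3):
  y_1 = -Pb²x²(3aL-(3a+b)x)/(6L³EI)  [x≤a] = -20·(32/3)²·(16/5)²·(3·(16/3)·16-(3·(16/3)+(32/3))·(16/5))/(6·16³·200000) = -1024/1265625 m
Load 2 — point force P=14 kN at a=32/5 m (b=L-a=48/5):
  y_2 = -Pb²x²(3aL-(3a+b)x)/(6L³EI)  [x≤a] = -14·(48/5)²·(16/5)²·(3·(32/5)·16-(3·(32/5)+(48/5))·(16/5))/(6·16³·200000) = -28224/48828125 m
Load 3 — applied couple M₀=15 kN·m at a=8 m (b=L-a=8):
  y_3 = (R_Ax³/6 - M_Ax²/2)/EI  [x≤a] with R_A=45/32, M_A=15/4 = ((45/32)·(16/5)³/6 - (15/4)·(16/5)²/2)/200000 = -9/156250 m
Load 4 — triangular load w₀=5 kN/m (0→w₀ over full span):
  y_4 = -w₀x²(L-x)²(x+2L)/(120LEI) = -5·(16/5)²·(16-(16/5))²·((16/5)+2·16)/(120·16·200000) = -22528/29296875 m
Superposition: y = Σ y_i = -17510473/7910156250 m ≈ -0.002214 m

y(16/5) = -17510473/7910156250 m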